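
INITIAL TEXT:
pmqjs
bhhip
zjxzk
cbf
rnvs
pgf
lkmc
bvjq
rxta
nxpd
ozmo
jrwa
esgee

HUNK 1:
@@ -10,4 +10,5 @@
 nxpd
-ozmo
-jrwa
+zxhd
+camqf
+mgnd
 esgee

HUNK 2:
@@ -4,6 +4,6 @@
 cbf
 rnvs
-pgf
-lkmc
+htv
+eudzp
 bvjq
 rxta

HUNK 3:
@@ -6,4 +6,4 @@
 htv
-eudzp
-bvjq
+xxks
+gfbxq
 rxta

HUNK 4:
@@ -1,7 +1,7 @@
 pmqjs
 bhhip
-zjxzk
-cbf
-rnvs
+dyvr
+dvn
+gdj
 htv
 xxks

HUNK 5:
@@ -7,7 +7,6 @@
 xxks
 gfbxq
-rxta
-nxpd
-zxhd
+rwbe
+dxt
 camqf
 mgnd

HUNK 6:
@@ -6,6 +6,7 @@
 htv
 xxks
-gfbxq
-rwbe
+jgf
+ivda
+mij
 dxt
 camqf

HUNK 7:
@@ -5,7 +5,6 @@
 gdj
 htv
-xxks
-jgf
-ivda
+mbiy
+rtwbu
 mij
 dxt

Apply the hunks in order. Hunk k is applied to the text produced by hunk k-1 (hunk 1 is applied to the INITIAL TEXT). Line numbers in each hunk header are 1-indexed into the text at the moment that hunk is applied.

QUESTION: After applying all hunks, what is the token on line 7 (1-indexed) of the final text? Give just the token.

Hunk 1: at line 10 remove [ozmo,jrwa] add [zxhd,camqf,mgnd] -> 14 lines: pmqjs bhhip zjxzk cbf rnvs pgf lkmc bvjq rxta nxpd zxhd camqf mgnd esgee
Hunk 2: at line 4 remove [pgf,lkmc] add [htv,eudzp] -> 14 lines: pmqjs bhhip zjxzk cbf rnvs htv eudzp bvjq rxta nxpd zxhd camqf mgnd esgee
Hunk 3: at line 6 remove [eudzp,bvjq] add [xxks,gfbxq] -> 14 lines: pmqjs bhhip zjxzk cbf rnvs htv xxks gfbxq rxta nxpd zxhd camqf mgnd esgee
Hunk 4: at line 1 remove [zjxzk,cbf,rnvs] add [dyvr,dvn,gdj] -> 14 lines: pmqjs bhhip dyvr dvn gdj htv xxks gfbxq rxta nxpd zxhd camqf mgnd esgee
Hunk 5: at line 7 remove [rxta,nxpd,zxhd] add [rwbe,dxt] -> 13 lines: pmqjs bhhip dyvr dvn gdj htv xxks gfbxq rwbe dxt camqf mgnd esgee
Hunk 6: at line 6 remove [gfbxq,rwbe] add [jgf,ivda,mij] -> 14 lines: pmqjs bhhip dyvr dvn gdj htv xxks jgf ivda mij dxt camqf mgnd esgee
Hunk 7: at line 5 remove [xxks,jgf,ivda] add [mbiy,rtwbu] -> 13 lines: pmqjs bhhip dyvr dvn gdj htv mbiy rtwbu mij dxt camqf mgnd esgee
Final line 7: mbiy

Answer: mbiy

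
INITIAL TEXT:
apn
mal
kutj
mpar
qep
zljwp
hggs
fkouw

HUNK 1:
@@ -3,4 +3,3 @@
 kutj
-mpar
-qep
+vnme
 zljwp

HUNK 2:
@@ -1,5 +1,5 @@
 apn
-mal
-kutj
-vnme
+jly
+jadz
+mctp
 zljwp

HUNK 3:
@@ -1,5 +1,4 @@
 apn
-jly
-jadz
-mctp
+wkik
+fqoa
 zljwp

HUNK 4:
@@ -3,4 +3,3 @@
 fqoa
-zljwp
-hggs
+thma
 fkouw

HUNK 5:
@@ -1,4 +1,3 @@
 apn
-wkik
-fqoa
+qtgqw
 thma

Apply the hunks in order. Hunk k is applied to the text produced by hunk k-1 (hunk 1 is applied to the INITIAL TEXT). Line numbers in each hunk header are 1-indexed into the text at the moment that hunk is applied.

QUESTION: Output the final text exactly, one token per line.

Hunk 1: at line 3 remove [mpar,qep] add [vnme] -> 7 lines: apn mal kutj vnme zljwp hggs fkouw
Hunk 2: at line 1 remove [mal,kutj,vnme] add [jly,jadz,mctp] -> 7 lines: apn jly jadz mctp zljwp hggs fkouw
Hunk 3: at line 1 remove [jly,jadz,mctp] add [wkik,fqoa] -> 6 lines: apn wkik fqoa zljwp hggs fkouw
Hunk 4: at line 3 remove [zljwp,hggs] add [thma] -> 5 lines: apn wkik fqoa thma fkouw
Hunk 5: at line 1 remove [wkik,fqoa] add [qtgqw] -> 4 lines: apn qtgqw thma fkouw

Answer: apn
qtgqw
thma
fkouw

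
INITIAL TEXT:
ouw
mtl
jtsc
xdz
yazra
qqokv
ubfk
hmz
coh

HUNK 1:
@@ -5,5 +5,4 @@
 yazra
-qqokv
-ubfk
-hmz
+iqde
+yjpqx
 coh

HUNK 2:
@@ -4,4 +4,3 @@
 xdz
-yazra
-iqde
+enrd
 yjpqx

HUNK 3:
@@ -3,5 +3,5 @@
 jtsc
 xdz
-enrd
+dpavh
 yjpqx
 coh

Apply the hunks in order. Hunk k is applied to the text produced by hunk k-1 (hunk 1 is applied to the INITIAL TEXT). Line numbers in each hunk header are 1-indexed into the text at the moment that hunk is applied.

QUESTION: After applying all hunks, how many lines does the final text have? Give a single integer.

Hunk 1: at line 5 remove [qqokv,ubfk,hmz] add [iqde,yjpqx] -> 8 lines: ouw mtl jtsc xdz yazra iqde yjpqx coh
Hunk 2: at line 4 remove [yazra,iqde] add [enrd] -> 7 lines: ouw mtl jtsc xdz enrd yjpqx coh
Hunk 3: at line 3 remove [enrd] add [dpavh] -> 7 lines: ouw mtl jtsc xdz dpavh yjpqx coh
Final line count: 7

Answer: 7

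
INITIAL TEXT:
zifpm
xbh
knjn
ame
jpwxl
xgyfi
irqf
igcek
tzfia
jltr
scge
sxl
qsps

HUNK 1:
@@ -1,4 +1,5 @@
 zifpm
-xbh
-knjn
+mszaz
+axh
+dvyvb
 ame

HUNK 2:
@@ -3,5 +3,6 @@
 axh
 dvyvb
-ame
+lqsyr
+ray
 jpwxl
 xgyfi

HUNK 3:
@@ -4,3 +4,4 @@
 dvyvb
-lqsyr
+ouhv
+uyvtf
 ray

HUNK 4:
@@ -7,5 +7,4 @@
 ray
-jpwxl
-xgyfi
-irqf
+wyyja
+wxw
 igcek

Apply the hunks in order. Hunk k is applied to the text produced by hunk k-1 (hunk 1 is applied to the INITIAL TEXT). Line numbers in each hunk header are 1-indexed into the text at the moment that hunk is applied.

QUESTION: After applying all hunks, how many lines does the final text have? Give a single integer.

Answer: 15

Derivation:
Hunk 1: at line 1 remove [xbh,knjn] add [mszaz,axh,dvyvb] -> 14 lines: zifpm mszaz axh dvyvb ame jpwxl xgyfi irqf igcek tzfia jltr scge sxl qsps
Hunk 2: at line 3 remove [ame] add [lqsyr,ray] -> 15 lines: zifpm mszaz axh dvyvb lqsyr ray jpwxl xgyfi irqf igcek tzfia jltr scge sxl qsps
Hunk 3: at line 4 remove [lqsyr] add [ouhv,uyvtf] -> 16 lines: zifpm mszaz axh dvyvb ouhv uyvtf ray jpwxl xgyfi irqf igcek tzfia jltr scge sxl qsps
Hunk 4: at line 7 remove [jpwxl,xgyfi,irqf] add [wyyja,wxw] -> 15 lines: zifpm mszaz axh dvyvb ouhv uyvtf ray wyyja wxw igcek tzfia jltr scge sxl qsps
Final line count: 15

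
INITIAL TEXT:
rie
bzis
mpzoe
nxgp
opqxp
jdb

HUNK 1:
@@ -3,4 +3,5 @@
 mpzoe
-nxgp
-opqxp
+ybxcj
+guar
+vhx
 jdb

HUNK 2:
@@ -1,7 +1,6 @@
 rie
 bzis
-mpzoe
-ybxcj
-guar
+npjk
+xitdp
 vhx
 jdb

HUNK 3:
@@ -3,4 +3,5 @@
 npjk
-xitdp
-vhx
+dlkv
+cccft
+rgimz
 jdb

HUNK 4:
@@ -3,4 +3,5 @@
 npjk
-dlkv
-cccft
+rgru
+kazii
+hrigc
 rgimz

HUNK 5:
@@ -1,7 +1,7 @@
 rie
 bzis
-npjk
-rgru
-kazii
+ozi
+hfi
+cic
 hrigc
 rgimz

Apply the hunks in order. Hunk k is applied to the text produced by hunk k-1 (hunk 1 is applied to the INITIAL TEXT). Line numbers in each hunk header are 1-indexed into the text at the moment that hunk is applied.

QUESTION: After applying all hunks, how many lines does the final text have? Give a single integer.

Hunk 1: at line 3 remove [nxgp,opqxp] add [ybxcj,guar,vhx] -> 7 lines: rie bzis mpzoe ybxcj guar vhx jdb
Hunk 2: at line 1 remove [mpzoe,ybxcj,guar] add [npjk,xitdp] -> 6 lines: rie bzis npjk xitdp vhx jdb
Hunk 3: at line 3 remove [xitdp,vhx] add [dlkv,cccft,rgimz] -> 7 lines: rie bzis npjk dlkv cccft rgimz jdb
Hunk 4: at line 3 remove [dlkv,cccft] add [rgru,kazii,hrigc] -> 8 lines: rie bzis npjk rgru kazii hrigc rgimz jdb
Hunk 5: at line 1 remove [npjk,rgru,kazii] add [ozi,hfi,cic] -> 8 lines: rie bzis ozi hfi cic hrigc rgimz jdb
Final line count: 8

Answer: 8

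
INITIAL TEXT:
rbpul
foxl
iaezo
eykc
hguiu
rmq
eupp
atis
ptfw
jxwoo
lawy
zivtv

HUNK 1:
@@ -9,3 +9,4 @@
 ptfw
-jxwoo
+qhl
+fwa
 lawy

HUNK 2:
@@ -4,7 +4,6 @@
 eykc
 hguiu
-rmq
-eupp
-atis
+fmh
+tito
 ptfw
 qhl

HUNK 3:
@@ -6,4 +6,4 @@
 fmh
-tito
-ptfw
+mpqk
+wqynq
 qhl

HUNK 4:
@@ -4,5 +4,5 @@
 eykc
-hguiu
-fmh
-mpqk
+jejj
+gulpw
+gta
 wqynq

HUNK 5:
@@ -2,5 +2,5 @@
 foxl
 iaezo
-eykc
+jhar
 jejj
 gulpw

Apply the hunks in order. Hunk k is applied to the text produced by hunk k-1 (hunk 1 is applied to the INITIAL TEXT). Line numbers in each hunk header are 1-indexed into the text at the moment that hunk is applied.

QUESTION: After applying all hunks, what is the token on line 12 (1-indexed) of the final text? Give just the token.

Hunk 1: at line 9 remove [jxwoo] add [qhl,fwa] -> 13 lines: rbpul foxl iaezo eykc hguiu rmq eupp atis ptfw qhl fwa lawy zivtv
Hunk 2: at line 4 remove [rmq,eupp,atis] add [fmh,tito] -> 12 lines: rbpul foxl iaezo eykc hguiu fmh tito ptfw qhl fwa lawy zivtv
Hunk 3: at line 6 remove [tito,ptfw] add [mpqk,wqynq] -> 12 lines: rbpul foxl iaezo eykc hguiu fmh mpqk wqynq qhl fwa lawy zivtv
Hunk 4: at line 4 remove [hguiu,fmh,mpqk] add [jejj,gulpw,gta] -> 12 lines: rbpul foxl iaezo eykc jejj gulpw gta wqynq qhl fwa lawy zivtv
Hunk 5: at line 2 remove [eykc] add [jhar] -> 12 lines: rbpul foxl iaezo jhar jejj gulpw gta wqynq qhl fwa lawy zivtv
Final line 12: zivtv

Answer: zivtv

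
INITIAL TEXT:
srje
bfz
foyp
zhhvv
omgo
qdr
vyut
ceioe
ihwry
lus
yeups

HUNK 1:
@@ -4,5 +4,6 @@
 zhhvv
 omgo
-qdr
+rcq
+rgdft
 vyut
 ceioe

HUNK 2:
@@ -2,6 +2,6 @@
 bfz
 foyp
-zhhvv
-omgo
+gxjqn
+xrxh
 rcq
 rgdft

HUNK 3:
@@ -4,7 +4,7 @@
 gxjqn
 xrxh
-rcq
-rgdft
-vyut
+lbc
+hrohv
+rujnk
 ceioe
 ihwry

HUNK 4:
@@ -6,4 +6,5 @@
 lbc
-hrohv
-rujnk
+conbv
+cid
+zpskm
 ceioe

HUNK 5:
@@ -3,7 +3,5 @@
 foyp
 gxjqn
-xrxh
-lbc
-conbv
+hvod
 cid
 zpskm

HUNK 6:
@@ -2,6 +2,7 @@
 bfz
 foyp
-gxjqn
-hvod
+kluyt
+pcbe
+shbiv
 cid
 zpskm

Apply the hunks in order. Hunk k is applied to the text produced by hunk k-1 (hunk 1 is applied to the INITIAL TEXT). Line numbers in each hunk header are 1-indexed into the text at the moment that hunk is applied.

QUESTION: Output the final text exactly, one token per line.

Answer: srje
bfz
foyp
kluyt
pcbe
shbiv
cid
zpskm
ceioe
ihwry
lus
yeups

Derivation:
Hunk 1: at line 4 remove [qdr] add [rcq,rgdft] -> 12 lines: srje bfz foyp zhhvv omgo rcq rgdft vyut ceioe ihwry lus yeups
Hunk 2: at line 2 remove [zhhvv,omgo] add [gxjqn,xrxh] -> 12 lines: srje bfz foyp gxjqn xrxh rcq rgdft vyut ceioe ihwry lus yeups
Hunk 3: at line 4 remove [rcq,rgdft,vyut] add [lbc,hrohv,rujnk] -> 12 lines: srje bfz foyp gxjqn xrxh lbc hrohv rujnk ceioe ihwry lus yeups
Hunk 4: at line 6 remove [hrohv,rujnk] add [conbv,cid,zpskm] -> 13 lines: srje bfz foyp gxjqn xrxh lbc conbv cid zpskm ceioe ihwry lus yeups
Hunk 5: at line 3 remove [xrxh,lbc,conbv] add [hvod] -> 11 lines: srje bfz foyp gxjqn hvod cid zpskm ceioe ihwry lus yeups
Hunk 6: at line 2 remove [gxjqn,hvod] add [kluyt,pcbe,shbiv] -> 12 lines: srje bfz foyp kluyt pcbe shbiv cid zpskm ceioe ihwry lus yeups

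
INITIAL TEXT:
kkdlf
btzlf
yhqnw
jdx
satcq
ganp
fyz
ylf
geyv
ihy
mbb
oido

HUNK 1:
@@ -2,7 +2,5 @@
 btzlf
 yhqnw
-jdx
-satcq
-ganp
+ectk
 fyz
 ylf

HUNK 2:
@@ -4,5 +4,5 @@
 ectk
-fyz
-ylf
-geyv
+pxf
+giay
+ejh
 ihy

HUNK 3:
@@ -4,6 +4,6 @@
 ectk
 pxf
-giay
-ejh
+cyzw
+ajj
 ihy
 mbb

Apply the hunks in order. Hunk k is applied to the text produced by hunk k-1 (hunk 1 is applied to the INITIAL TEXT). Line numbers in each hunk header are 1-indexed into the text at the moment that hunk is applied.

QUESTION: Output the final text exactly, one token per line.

Hunk 1: at line 2 remove [jdx,satcq,ganp] add [ectk] -> 10 lines: kkdlf btzlf yhqnw ectk fyz ylf geyv ihy mbb oido
Hunk 2: at line 4 remove [fyz,ylf,geyv] add [pxf,giay,ejh] -> 10 lines: kkdlf btzlf yhqnw ectk pxf giay ejh ihy mbb oido
Hunk 3: at line 4 remove [giay,ejh] add [cyzw,ajj] -> 10 lines: kkdlf btzlf yhqnw ectk pxf cyzw ajj ihy mbb oido

Answer: kkdlf
btzlf
yhqnw
ectk
pxf
cyzw
ajj
ihy
mbb
oido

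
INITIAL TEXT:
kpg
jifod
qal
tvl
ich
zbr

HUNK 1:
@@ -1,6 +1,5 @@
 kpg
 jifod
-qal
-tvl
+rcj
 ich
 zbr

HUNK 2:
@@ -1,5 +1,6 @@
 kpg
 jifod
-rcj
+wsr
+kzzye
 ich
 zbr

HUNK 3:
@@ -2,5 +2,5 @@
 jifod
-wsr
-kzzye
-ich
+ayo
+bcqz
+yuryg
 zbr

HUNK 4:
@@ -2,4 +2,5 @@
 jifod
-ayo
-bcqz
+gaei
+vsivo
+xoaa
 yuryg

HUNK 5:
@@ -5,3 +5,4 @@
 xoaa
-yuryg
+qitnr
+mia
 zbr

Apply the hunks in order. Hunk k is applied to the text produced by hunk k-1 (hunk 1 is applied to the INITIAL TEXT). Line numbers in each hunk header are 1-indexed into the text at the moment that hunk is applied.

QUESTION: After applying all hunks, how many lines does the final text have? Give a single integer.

Hunk 1: at line 1 remove [qal,tvl] add [rcj] -> 5 lines: kpg jifod rcj ich zbr
Hunk 2: at line 1 remove [rcj] add [wsr,kzzye] -> 6 lines: kpg jifod wsr kzzye ich zbr
Hunk 3: at line 2 remove [wsr,kzzye,ich] add [ayo,bcqz,yuryg] -> 6 lines: kpg jifod ayo bcqz yuryg zbr
Hunk 4: at line 2 remove [ayo,bcqz] add [gaei,vsivo,xoaa] -> 7 lines: kpg jifod gaei vsivo xoaa yuryg zbr
Hunk 5: at line 5 remove [yuryg] add [qitnr,mia] -> 8 lines: kpg jifod gaei vsivo xoaa qitnr mia zbr
Final line count: 8

Answer: 8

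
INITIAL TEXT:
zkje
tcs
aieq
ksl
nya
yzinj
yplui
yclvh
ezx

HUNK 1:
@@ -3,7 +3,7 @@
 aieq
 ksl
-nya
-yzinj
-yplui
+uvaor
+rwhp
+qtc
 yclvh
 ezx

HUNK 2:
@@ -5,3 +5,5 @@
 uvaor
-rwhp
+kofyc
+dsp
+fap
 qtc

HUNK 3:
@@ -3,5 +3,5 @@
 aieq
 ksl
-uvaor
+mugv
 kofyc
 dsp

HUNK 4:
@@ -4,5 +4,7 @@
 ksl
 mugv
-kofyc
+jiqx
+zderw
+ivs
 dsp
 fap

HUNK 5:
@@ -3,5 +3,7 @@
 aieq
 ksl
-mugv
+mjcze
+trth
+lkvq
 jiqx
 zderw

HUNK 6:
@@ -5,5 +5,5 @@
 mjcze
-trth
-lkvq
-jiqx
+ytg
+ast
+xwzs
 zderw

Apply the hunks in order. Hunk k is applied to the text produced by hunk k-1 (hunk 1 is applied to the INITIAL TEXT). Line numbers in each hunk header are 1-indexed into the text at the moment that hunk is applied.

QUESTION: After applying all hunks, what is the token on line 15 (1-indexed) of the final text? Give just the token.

Hunk 1: at line 3 remove [nya,yzinj,yplui] add [uvaor,rwhp,qtc] -> 9 lines: zkje tcs aieq ksl uvaor rwhp qtc yclvh ezx
Hunk 2: at line 5 remove [rwhp] add [kofyc,dsp,fap] -> 11 lines: zkje tcs aieq ksl uvaor kofyc dsp fap qtc yclvh ezx
Hunk 3: at line 3 remove [uvaor] add [mugv] -> 11 lines: zkje tcs aieq ksl mugv kofyc dsp fap qtc yclvh ezx
Hunk 4: at line 4 remove [kofyc] add [jiqx,zderw,ivs] -> 13 lines: zkje tcs aieq ksl mugv jiqx zderw ivs dsp fap qtc yclvh ezx
Hunk 5: at line 3 remove [mugv] add [mjcze,trth,lkvq] -> 15 lines: zkje tcs aieq ksl mjcze trth lkvq jiqx zderw ivs dsp fap qtc yclvh ezx
Hunk 6: at line 5 remove [trth,lkvq,jiqx] add [ytg,ast,xwzs] -> 15 lines: zkje tcs aieq ksl mjcze ytg ast xwzs zderw ivs dsp fap qtc yclvh ezx
Final line 15: ezx

Answer: ezx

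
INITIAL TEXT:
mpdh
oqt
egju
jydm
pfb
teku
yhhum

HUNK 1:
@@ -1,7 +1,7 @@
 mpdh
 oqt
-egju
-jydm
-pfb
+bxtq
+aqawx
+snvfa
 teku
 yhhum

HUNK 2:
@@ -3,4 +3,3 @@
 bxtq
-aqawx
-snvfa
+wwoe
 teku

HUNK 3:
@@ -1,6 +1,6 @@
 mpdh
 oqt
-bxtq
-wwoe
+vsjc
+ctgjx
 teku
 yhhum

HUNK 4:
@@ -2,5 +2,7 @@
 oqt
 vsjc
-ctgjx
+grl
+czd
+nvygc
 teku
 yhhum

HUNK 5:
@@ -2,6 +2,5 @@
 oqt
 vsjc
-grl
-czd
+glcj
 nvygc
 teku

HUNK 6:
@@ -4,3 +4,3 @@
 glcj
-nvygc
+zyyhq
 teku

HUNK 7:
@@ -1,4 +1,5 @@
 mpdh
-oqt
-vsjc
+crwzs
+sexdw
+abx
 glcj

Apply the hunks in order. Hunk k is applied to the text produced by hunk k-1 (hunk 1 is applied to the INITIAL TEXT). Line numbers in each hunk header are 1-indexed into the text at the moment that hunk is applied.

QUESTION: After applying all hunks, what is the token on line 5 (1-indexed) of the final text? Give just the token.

Answer: glcj

Derivation:
Hunk 1: at line 1 remove [egju,jydm,pfb] add [bxtq,aqawx,snvfa] -> 7 lines: mpdh oqt bxtq aqawx snvfa teku yhhum
Hunk 2: at line 3 remove [aqawx,snvfa] add [wwoe] -> 6 lines: mpdh oqt bxtq wwoe teku yhhum
Hunk 3: at line 1 remove [bxtq,wwoe] add [vsjc,ctgjx] -> 6 lines: mpdh oqt vsjc ctgjx teku yhhum
Hunk 4: at line 2 remove [ctgjx] add [grl,czd,nvygc] -> 8 lines: mpdh oqt vsjc grl czd nvygc teku yhhum
Hunk 5: at line 2 remove [grl,czd] add [glcj] -> 7 lines: mpdh oqt vsjc glcj nvygc teku yhhum
Hunk 6: at line 4 remove [nvygc] add [zyyhq] -> 7 lines: mpdh oqt vsjc glcj zyyhq teku yhhum
Hunk 7: at line 1 remove [oqt,vsjc] add [crwzs,sexdw,abx] -> 8 lines: mpdh crwzs sexdw abx glcj zyyhq teku yhhum
Final line 5: glcj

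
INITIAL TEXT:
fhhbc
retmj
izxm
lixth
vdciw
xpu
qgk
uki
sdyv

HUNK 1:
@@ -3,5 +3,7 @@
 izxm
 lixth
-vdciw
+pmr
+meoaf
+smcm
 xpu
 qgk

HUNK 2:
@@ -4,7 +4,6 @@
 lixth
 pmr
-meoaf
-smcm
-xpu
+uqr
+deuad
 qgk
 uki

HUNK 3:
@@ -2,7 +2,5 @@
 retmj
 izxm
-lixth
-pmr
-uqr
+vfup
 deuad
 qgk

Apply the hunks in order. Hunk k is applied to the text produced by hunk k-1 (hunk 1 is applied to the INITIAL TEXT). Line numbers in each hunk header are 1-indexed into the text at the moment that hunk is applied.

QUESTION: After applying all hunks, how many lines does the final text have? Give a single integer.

Answer: 8

Derivation:
Hunk 1: at line 3 remove [vdciw] add [pmr,meoaf,smcm] -> 11 lines: fhhbc retmj izxm lixth pmr meoaf smcm xpu qgk uki sdyv
Hunk 2: at line 4 remove [meoaf,smcm,xpu] add [uqr,deuad] -> 10 lines: fhhbc retmj izxm lixth pmr uqr deuad qgk uki sdyv
Hunk 3: at line 2 remove [lixth,pmr,uqr] add [vfup] -> 8 lines: fhhbc retmj izxm vfup deuad qgk uki sdyv
Final line count: 8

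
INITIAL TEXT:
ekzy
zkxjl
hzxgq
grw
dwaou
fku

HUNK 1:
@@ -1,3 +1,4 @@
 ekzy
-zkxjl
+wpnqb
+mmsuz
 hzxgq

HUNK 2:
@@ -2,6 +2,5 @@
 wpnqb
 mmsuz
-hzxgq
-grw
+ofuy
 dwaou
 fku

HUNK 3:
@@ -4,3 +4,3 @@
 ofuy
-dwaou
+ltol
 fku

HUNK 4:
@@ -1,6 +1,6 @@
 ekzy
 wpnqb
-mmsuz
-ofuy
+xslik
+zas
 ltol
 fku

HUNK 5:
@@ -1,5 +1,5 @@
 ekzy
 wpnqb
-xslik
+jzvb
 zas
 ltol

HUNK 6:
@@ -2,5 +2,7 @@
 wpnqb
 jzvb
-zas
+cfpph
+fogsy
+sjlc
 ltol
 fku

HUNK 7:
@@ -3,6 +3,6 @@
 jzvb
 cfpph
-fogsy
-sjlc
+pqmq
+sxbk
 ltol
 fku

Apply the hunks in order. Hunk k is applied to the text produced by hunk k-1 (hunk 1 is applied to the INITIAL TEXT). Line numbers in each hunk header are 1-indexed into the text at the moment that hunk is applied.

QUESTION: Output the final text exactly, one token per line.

Hunk 1: at line 1 remove [zkxjl] add [wpnqb,mmsuz] -> 7 lines: ekzy wpnqb mmsuz hzxgq grw dwaou fku
Hunk 2: at line 2 remove [hzxgq,grw] add [ofuy] -> 6 lines: ekzy wpnqb mmsuz ofuy dwaou fku
Hunk 3: at line 4 remove [dwaou] add [ltol] -> 6 lines: ekzy wpnqb mmsuz ofuy ltol fku
Hunk 4: at line 1 remove [mmsuz,ofuy] add [xslik,zas] -> 6 lines: ekzy wpnqb xslik zas ltol fku
Hunk 5: at line 1 remove [xslik] add [jzvb] -> 6 lines: ekzy wpnqb jzvb zas ltol fku
Hunk 6: at line 2 remove [zas] add [cfpph,fogsy,sjlc] -> 8 lines: ekzy wpnqb jzvb cfpph fogsy sjlc ltol fku
Hunk 7: at line 3 remove [fogsy,sjlc] add [pqmq,sxbk] -> 8 lines: ekzy wpnqb jzvb cfpph pqmq sxbk ltol fku

Answer: ekzy
wpnqb
jzvb
cfpph
pqmq
sxbk
ltol
fku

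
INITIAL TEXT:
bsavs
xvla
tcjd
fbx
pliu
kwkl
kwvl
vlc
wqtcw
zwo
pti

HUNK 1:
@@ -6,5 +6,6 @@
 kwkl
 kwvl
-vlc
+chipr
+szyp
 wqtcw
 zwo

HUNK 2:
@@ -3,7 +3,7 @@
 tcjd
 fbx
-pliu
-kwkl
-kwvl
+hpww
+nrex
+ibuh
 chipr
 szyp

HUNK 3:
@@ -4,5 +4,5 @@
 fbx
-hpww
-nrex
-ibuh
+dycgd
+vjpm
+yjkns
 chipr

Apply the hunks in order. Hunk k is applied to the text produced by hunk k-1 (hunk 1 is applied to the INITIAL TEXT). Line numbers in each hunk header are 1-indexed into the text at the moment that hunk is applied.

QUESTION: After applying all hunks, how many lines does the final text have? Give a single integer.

Answer: 12

Derivation:
Hunk 1: at line 6 remove [vlc] add [chipr,szyp] -> 12 lines: bsavs xvla tcjd fbx pliu kwkl kwvl chipr szyp wqtcw zwo pti
Hunk 2: at line 3 remove [pliu,kwkl,kwvl] add [hpww,nrex,ibuh] -> 12 lines: bsavs xvla tcjd fbx hpww nrex ibuh chipr szyp wqtcw zwo pti
Hunk 3: at line 4 remove [hpww,nrex,ibuh] add [dycgd,vjpm,yjkns] -> 12 lines: bsavs xvla tcjd fbx dycgd vjpm yjkns chipr szyp wqtcw zwo pti
Final line count: 12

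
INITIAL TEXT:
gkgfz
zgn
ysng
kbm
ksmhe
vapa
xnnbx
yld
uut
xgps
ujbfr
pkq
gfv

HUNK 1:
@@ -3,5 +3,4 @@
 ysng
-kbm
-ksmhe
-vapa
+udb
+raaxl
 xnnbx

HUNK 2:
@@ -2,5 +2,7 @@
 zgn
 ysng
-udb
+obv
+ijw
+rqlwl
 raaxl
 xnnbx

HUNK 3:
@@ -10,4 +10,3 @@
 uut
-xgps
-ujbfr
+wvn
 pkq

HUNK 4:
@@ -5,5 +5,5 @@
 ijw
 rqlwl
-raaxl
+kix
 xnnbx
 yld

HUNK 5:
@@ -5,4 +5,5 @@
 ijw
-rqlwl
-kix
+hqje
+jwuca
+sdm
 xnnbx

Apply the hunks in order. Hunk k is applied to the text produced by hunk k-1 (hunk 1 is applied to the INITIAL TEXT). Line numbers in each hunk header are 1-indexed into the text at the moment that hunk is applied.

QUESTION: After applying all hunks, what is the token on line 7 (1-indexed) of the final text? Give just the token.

Hunk 1: at line 3 remove [kbm,ksmhe,vapa] add [udb,raaxl] -> 12 lines: gkgfz zgn ysng udb raaxl xnnbx yld uut xgps ujbfr pkq gfv
Hunk 2: at line 2 remove [udb] add [obv,ijw,rqlwl] -> 14 lines: gkgfz zgn ysng obv ijw rqlwl raaxl xnnbx yld uut xgps ujbfr pkq gfv
Hunk 3: at line 10 remove [xgps,ujbfr] add [wvn] -> 13 lines: gkgfz zgn ysng obv ijw rqlwl raaxl xnnbx yld uut wvn pkq gfv
Hunk 4: at line 5 remove [raaxl] add [kix] -> 13 lines: gkgfz zgn ysng obv ijw rqlwl kix xnnbx yld uut wvn pkq gfv
Hunk 5: at line 5 remove [rqlwl,kix] add [hqje,jwuca,sdm] -> 14 lines: gkgfz zgn ysng obv ijw hqje jwuca sdm xnnbx yld uut wvn pkq gfv
Final line 7: jwuca

Answer: jwuca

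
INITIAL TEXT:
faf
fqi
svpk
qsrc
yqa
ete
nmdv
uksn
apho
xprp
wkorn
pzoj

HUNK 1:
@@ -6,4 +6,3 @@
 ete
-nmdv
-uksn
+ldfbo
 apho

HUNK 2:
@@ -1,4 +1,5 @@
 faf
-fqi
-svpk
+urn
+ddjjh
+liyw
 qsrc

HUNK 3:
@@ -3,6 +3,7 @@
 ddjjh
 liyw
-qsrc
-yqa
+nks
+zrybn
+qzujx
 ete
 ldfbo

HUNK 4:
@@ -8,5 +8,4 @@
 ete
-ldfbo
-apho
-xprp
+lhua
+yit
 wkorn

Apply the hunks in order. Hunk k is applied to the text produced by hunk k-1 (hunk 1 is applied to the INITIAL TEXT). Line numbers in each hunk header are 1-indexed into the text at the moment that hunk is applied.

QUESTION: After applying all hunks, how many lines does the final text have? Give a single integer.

Answer: 12

Derivation:
Hunk 1: at line 6 remove [nmdv,uksn] add [ldfbo] -> 11 lines: faf fqi svpk qsrc yqa ete ldfbo apho xprp wkorn pzoj
Hunk 2: at line 1 remove [fqi,svpk] add [urn,ddjjh,liyw] -> 12 lines: faf urn ddjjh liyw qsrc yqa ete ldfbo apho xprp wkorn pzoj
Hunk 3: at line 3 remove [qsrc,yqa] add [nks,zrybn,qzujx] -> 13 lines: faf urn ddjjh liyw nks zrybn qzujx ete ldfbo apho xprp wkorn pzoj
Hunk 4: at line 8 remove [ldfbo,apho,xprp] add [lhua,yit] -> 12 lines: faf urn ddjjh liyw nks zrybn qzujx ete lhua yit wkorn pzoj
Final line count: 12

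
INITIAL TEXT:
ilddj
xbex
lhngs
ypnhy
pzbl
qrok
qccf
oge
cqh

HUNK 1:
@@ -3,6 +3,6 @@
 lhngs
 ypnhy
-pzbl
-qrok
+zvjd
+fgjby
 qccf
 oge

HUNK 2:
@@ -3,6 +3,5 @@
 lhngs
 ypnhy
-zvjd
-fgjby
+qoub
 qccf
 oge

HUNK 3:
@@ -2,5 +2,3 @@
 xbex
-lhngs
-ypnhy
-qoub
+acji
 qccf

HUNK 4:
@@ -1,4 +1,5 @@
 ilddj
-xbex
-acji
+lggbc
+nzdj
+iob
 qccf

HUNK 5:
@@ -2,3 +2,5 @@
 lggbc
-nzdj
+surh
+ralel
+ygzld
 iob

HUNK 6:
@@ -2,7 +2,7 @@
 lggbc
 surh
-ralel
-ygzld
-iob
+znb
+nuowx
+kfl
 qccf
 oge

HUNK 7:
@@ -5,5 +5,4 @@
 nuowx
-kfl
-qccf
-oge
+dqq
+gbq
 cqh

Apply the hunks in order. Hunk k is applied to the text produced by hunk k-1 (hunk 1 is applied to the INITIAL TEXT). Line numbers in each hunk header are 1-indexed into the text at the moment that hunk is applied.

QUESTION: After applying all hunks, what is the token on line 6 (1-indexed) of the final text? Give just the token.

Hunk 1: at line 3 remove [pzbl,qrok] add [zvjd,fgjby] -> 9 lines: ilddj xbex lhngs ypnhy zvjd fgjby qccf oge cqh
Hunk 2: at line 3 remove [zvjd,fgjby] add [qoub] -> 8 lines: ilddj xbex lhngs ypnhy qoub qccf oge cqh
Hunk 3: at line 2 remove [lhngs,ypnhy,qoub] add [acji] -> 6 lines: ilddj xbex acji qccf oge cqh
Hunk 4: at line 1 remove [xbex,acji] add [lggbc,nzdj,iob] -> 7 lines: ilddj lggbc nzdj iob qccf oge cqh
Hunk 5: at line 2 remove [nzdj] add [surh,ralel,ygzld] -> 9 lines: ilddj lggbc surh ralel ygzld iob qccf oge cqh
Hunk 6: at line 2 remove [ralel,ygzld,iob] add [znb,nuowx,kfl] -> 9 lines: ilddj lggbc surh znb nuowx kfl qccf oge cqh
Hunk 7: at line 5 remove [kfl,qccf,oge] add [dqq,gbq] -> 8 lines: ilddj lggbc surh znb nuowx dqq gbq cqh
Final line 6: dqq

Answer: dqq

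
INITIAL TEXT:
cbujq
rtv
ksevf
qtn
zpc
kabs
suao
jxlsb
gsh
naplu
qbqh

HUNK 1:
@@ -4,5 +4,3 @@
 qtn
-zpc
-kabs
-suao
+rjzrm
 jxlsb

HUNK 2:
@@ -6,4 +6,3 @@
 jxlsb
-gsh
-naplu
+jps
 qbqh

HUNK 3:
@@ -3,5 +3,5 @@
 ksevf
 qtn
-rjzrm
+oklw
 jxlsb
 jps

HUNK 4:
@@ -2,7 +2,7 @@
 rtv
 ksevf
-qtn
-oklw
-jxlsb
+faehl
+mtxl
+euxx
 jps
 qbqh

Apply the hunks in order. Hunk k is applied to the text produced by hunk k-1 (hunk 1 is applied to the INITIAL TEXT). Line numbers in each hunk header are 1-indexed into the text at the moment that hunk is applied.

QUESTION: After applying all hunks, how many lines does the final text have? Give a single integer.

Answer: 8

Derivation:
Hunk 1: at line 4 remove [zpc,kabs,suao] add [rjzrm] -> 9 lines: cbujq rtv ksevf qtn rjzrm jxlsb gsh naplu qbqh
Hunk 2: at line 6 remove [gsh,naplu] add [jps] -> 8 lines: cbujq rtv ksevf qtn rjzrm jxlsb jps qbqh
Hunk 3: at line 3 remove [rjzrm] add [oklw] -> 8 lines: cbujq rtv ksevf qtn oklw jxlsb jps qbqh
Hunk 4: at line 2 remove [qtn,oklw,jxlsb] add [faehl,mtxl,euxx] -> 8 lines: cbujq rtv ksevf faehl mtxl euxx jps qbqh
Final line count: 8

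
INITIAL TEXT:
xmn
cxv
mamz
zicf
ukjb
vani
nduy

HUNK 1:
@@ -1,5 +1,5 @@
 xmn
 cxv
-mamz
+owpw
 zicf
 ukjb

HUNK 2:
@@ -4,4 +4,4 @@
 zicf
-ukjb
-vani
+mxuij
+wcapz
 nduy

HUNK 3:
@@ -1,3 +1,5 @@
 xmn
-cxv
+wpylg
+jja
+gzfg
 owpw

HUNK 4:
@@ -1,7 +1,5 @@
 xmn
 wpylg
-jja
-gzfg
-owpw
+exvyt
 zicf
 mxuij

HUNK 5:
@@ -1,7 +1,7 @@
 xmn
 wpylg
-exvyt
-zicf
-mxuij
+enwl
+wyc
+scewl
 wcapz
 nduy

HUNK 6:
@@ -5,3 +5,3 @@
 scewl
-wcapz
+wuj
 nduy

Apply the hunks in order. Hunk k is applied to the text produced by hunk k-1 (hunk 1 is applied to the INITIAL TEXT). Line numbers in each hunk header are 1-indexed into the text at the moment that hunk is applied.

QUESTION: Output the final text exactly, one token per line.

Answer: xmn
wpylg
enwl
wyc
scewl
wuj
nduy

Derivation:
Hunk 1: at line 1 remove [mamz] add [owpw] -> 7 lines: xmn cxv owpw zicf ukjb vani nduy
Hunk 2: at line 4 remove [ukjb,vani] add [mxuij,wcapz] -> 7 lines: xmn cxv owpw zicf mxuij wcapz nduy
Hunk 3: at line 1 remove [cxv] add [wpylg,jja,gzfg] -> 9 lines: xmn wpylg jja gzfg owpw zicf mxuij wcapz nduy
Hunk 4: at line 1 remove [jja,gzfg,owpw] add [exvyt] -> 7 lines: xmn wpylg exvyt zicf mxuij wcapz nduy
Hunk 5: at line 1 remove [exvyt,zicf,mxuij] add [enwl,wyc,scewl] -> 7 lines: xmn wpylg enwl wyc scewl wcapz nduy
Hunk 6: at line 5 remove [wcapz] add [wuj] -> 7 lines: xmn wpylg enwl wyc scewl wuj nduy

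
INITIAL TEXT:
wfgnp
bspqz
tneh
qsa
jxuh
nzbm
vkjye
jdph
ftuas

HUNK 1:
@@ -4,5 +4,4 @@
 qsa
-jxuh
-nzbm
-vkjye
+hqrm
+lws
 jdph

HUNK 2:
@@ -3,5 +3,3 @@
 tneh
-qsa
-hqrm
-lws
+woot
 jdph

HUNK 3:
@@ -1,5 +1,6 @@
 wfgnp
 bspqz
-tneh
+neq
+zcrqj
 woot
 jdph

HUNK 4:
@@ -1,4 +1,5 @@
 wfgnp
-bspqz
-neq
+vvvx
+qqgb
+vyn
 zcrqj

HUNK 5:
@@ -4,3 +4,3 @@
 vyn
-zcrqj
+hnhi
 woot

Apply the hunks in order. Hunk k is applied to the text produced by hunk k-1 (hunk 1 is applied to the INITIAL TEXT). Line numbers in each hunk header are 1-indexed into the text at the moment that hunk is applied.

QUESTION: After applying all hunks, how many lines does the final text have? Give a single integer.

Hunk 1: at line 4 remove [jxuh,nzbm,vkjye] add [hqrm,lws] -> 8 lines: wfgnp bspqz tneh qsa hqrm lws jdph ftuas
Hunk 2: at line 3 remove [qsa,hqrm,lws] add [woot] -> 6 lines: wfgnp bspqz tneh woot jdph ftuas
Hunk 3: at line 1 remove [tneh] add [neq,zcrqj] -> 7 lines: wfgnp bspqz neq zcrqj woot jdph ftuas
Hunk 4: at line 1 remove [bspqz,neq] add [vvvx,qqgb,vyn] -> 8 lines: wfgnp vvvx qqgb vyn zcrqj woot jdph ftuas
Hunk 5: at line 4 remove [zcrqj] add [hnhi] -> 8 lines: wfgnp vvvx qqgb vyn hnhi woot jdph ftuas
Final line count: 8

Answer: 8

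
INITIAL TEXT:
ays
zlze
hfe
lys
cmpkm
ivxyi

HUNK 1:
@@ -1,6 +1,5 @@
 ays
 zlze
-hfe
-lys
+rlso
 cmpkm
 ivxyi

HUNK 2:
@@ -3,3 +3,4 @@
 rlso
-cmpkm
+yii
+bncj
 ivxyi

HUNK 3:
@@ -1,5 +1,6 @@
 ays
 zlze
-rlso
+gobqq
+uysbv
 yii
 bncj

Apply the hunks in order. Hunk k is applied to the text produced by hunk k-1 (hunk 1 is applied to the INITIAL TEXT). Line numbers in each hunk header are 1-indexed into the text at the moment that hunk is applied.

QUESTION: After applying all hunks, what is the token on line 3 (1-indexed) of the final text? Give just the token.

Hunk 1: at line 1 remove [hfe,lys] add [rlso] -> 5 lines: ays zlze rlso cmpkm ivxyi
Hunk 2: at line 3 remove [cmpkm] add [yii,bncj] -> 6 lines: ays zlze rlso yii bncj ivxyi
Hunk 3: at line 1 remove [rlso] add [gobqq,uysbv] -> 7 lines: ays zlze gobqq uysbv yii bncj ivxyi
Final line 3: gobqq

Answer: gobqq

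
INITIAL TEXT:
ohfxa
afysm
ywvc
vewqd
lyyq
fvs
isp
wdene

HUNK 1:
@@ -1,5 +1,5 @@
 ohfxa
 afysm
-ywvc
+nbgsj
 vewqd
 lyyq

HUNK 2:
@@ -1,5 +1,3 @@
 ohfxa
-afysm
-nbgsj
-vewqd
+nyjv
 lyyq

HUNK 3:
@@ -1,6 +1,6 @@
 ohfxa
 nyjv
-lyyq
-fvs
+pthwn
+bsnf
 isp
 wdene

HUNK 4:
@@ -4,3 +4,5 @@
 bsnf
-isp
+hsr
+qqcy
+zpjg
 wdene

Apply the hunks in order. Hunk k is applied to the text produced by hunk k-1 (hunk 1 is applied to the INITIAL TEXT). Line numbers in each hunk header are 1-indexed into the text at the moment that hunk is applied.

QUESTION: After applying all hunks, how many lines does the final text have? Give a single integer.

Hunk 1: at line 1 remove [ywvc] add [nbgsj] -> 8 lines: ohfxa afysm nbgsj vewqd lyyq fvs isp wdene
Hunk 2: at line 1 remove [afysm,nbgsj,vewqd] add [nyjv] -> 6 lines: ohfxa nyjv lyyq fvs isp wdene
Hunk 3: at line 1 remove [lyyq,fvs] add [pthwn,bsnf] -> 6 lines: ohfxa nyjv pthwn bsnf isp wdene
Hunk 4: at line 4 remove [isp] add [hsr,qqcy,zpjg] -> 8 lines: ohfxa nyjv pthwn bsnf hsr qqcy zpjg wdene
Final line count: 8

Answer: 8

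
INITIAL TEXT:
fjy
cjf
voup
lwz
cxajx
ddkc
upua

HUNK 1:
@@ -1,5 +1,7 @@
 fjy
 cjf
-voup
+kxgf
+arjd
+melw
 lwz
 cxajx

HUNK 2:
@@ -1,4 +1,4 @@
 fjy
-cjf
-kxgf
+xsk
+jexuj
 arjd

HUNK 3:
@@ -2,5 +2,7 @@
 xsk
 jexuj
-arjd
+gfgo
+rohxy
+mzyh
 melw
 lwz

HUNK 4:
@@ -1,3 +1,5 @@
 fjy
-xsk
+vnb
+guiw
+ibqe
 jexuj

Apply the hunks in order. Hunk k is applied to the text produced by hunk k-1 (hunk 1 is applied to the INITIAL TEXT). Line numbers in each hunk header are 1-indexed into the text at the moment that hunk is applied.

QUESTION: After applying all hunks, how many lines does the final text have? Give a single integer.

Hunk 1: at line 1 remove [voup] add [kxgf,arjd,melw] -> 9 lines: fjy cjf kxgf arjd melw lwz cxajx ddkc upua
Hunk 2: at line 1 remove [cjf,kxgf] add [xsk,jexuj] -> 9 lines: fjy xsk jexuj arjd melw lwz cxajx ddkc upua
Hunk 3: at line 2 remove [arjd] add [gfgo,rohxy,mzyh] -> 11 lines: fjy xsk jexuj gfgo rohxy mzyh melw lwz cxajx ddkc upua
Hunk 4: at line 1 remove [xsk] add [vnb,guiw,ibqe] -> 13 lines: fjy vnb guiw ibqe jexuj gfgo rohxy mzyh melw lwz cxajx ddkc upua
Final line count: 13

Answer: 13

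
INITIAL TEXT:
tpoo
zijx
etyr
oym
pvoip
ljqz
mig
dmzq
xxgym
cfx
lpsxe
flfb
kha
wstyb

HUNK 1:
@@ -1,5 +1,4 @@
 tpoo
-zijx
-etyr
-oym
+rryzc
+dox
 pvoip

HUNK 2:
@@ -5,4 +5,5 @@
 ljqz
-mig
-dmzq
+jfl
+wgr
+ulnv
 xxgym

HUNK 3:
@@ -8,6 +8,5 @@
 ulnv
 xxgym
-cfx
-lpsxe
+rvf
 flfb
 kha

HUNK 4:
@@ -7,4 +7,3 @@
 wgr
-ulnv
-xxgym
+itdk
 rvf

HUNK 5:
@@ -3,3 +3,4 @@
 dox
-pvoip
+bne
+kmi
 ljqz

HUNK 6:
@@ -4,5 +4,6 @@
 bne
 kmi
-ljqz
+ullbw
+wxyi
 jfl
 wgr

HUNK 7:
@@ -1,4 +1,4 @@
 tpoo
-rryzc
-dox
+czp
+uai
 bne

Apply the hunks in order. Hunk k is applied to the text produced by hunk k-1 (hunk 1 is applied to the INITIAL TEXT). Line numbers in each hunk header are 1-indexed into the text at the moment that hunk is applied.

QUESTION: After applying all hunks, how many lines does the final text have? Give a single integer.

Answer: 14

Derivation:
Hunk 1: at line 1 remove [zijx,etyr,oym] add [rryzc,dox] -> 13 lines: tpoo rryzc dox pvoip ljqz mig dmzq xxgym cfx lpsxe flfb kha wstyb
Hunk 2: at line 5 remove [mig,dmzq] add [jfl,wgr,ulnv] -> 14 lines: tpoo rryzc dox pvoip ljqz jfl wgr ulnv xxgym cfx lpsxe flfb kha wstyb
Hunk 3: at line 8 remove [cfx,lpsxe] add [rvf] -> 13 lines: tpoo rryzc dox pvoip ljqz jfl wgr ulnv xxgym rvf flfb kha wstyb
Hunk 4: at line 7 remove [ulnv,xxgym] add [itdk] -> 12 lines: tpoo rryzc dox pvoip ljqz jfl wgr itdk rvf flfb kha wstyb
Hunk 5: at line 3 remove [pvoip] add [bne,kmi] -> 13 lines: tpoo rryzc dox bne kmi ljqz jfl wgr itdk rvf flfb kha wstyb
Hunk 6: at line 4 remove [ljqz] add [ullbw,wxyi] -> 14 lines: tpoo rryzc dox bne kmi ullbw wxyi jfl wgr itdk rvf flfb kha wstyb
Hunk 7: at line 1 remove [rryzc,dox] add [czp,uai] -> 14 lines: tpoo czp uai bne kmi ullbw wxyi jfl wgr itdk rvf flfb kha wstyb
Final line count: 14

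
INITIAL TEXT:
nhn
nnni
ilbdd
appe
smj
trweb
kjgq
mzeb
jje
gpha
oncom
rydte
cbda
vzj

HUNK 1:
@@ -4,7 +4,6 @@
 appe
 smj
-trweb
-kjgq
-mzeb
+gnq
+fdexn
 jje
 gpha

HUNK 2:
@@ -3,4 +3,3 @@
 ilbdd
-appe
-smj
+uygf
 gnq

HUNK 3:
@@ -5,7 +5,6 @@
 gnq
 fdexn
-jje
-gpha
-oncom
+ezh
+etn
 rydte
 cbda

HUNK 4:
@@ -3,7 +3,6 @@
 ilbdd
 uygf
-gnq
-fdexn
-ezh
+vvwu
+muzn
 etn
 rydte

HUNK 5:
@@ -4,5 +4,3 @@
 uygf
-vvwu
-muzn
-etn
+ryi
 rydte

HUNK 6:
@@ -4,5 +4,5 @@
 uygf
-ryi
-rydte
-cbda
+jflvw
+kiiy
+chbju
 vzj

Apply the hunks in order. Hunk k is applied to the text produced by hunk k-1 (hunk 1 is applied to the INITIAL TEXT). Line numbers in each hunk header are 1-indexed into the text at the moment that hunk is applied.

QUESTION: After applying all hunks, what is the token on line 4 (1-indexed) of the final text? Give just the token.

Hunk 1: at line 4 remove [trweb,kjgq,mzeb] add [gnq,fdexn] -> 13 lines: nhn nnni ilbdd appe smj gnq fdexn jje gpha oncom rydte cbda vzj
Hunk 2: at line 3 remove [appe,smj] add [uygf] -> 12 lines: nhn nnni ilbdd uygf gnq fdexn jje gpha oncom rydte cbda vzj
Hunk 3: at line 5 remove [jje,gpha,oncom] add [ezh,etn] -> 11 lines: nhn nnni ilbdd uygf gnq fdexn ezh etn rydte cbda vzj
Hunk 4: at line 3 remove [gnq,fdexn,ezh] add [vvwu,muzn] -> 10 lines: nhn nnni ilbdd uygf vvwu muzn etn rydte cbda vzj
Hunk 5: at line 4 remove [vvwu,muzn,etn] add [ryi] -> 8 lines: nhn nnni ilbdd uygf ryi rydte cbda vzj
Hunk 6: at line 4 remove [ryi,rydte,cbda] add [jflvw,kiiy,chbju] -> 8 lines: nhn nnni ilbdd uygf jflvw kiiy chbju vzj
Final line 4: uygf

Answer: uygf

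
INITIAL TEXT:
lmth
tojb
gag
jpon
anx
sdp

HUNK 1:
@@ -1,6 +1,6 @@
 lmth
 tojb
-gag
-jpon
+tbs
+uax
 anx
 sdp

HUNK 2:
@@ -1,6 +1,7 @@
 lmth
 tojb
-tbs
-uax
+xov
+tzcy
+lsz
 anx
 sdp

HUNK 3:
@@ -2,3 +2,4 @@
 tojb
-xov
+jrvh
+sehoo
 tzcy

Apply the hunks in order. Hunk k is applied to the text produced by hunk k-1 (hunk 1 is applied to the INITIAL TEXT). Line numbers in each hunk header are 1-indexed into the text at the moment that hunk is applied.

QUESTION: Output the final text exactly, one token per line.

Hunk 1: at line 1 remove [gag,jpon] add [tbs,uax] -> 6 lines: lmth tojb tbs uax anx sdp
Hunk 2: at line 1 remove [tbs,uax] add [xov,tzcy,lsz] -> 7 lines: lmth tojb xov tzcy lsz anx sdp
Hunk 3: at line 2 remove [xov] add [jrvh,sehoo] -> 8 lines: lmth tojb jrvh sehoo tzcy lsz anx sdp

Answer: lmth
tojb
jrvh
sehoo
tzcy
lsz
anx
sdp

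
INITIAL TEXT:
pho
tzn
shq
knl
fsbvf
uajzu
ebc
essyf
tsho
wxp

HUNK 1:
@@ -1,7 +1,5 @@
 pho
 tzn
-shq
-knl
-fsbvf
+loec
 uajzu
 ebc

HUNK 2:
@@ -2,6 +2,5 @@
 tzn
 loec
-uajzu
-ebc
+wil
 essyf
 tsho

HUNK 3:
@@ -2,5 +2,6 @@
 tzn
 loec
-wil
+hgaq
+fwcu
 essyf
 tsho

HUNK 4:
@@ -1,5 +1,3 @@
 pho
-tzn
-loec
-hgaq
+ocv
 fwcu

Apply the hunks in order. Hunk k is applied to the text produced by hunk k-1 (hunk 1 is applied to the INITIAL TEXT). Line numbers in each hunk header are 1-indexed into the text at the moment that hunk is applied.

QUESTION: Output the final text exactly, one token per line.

Hunk 1: at line 1 remove [shq,knl,fsbvf] add [loec] -> 8 lines: pho tzn loec uajzu ebc essyf tsho wxp
Hunk 2: at line 2 remove [uajzu,ebc] add [wil] -> 7 lines: pho tzn loec wil essyf tsho wxp
Hunk 3: at line 2 remove [wil] add [hgaq,fwcu] -> 8 lines: pho tzn loec hgaq fwcu essyf tsho wxp
Hunk 4: at line 1 remove [tzn,loec,hgaq] add [ocv] -> 6 lines: pho ocv fwcu essyf tsho wxp

Answer: pho
ocv
fwcu
essyf
tsho
wxp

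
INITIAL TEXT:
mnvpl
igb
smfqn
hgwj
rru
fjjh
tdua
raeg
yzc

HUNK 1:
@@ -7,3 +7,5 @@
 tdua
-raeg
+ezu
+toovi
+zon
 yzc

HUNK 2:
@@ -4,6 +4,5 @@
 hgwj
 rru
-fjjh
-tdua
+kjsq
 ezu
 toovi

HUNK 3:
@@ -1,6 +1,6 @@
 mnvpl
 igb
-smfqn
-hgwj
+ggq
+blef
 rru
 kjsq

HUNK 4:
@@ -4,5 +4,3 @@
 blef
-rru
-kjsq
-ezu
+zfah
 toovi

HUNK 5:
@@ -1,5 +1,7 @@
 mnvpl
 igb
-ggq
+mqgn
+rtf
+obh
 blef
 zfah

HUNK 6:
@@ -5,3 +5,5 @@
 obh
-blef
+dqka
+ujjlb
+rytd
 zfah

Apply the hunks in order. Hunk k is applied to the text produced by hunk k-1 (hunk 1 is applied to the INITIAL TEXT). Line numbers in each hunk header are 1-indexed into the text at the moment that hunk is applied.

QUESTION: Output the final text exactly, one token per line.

Answer: mnvpl
igb
mqgn
rtf
obh
dqka
ujjlb
rytd
zfah
toovi
zon
yzc

Derivation:
Hunk 1: at line 7 remove [raeg] add [ezu,toovi,zon] -> 11 lines: mnvpl igb smfqn hgwj rru fjjh tdua ezu toovi zon yzc
Hunk 2: at line 4 remove [fjjh,tdua] add [kjsq] -> 10 lines: mnvpl igb smfqn hgwj rru kjsq ezu toovi zon yzc
Hunk 3: at line 1 remove [smfqn,hgwj] add [ggq,blef] -> 10 lines: mnvpl igb ggq blef rru kjsq ezu toovi zon yzc
Hunk 4: at line 4 remove [rru,kjsq,ezu] add [zfah] -> 8 lines: mnvpl igb ggq blef zfah toovi zon yzc
Hunk 5: at line 1 remove [ggq] add [mqgn,rtf,obh] -> 10 lines: mnvpl igb mqgn rtf obh blef zfah toovi zon yzc
Hunk 6: at line 5 remove [blef] add [dqka,ujjlb,rytd] -> 12 lines: mnvpl igb mqgn rtf obh dqka ujjlb rytd zfah toovi zon yzc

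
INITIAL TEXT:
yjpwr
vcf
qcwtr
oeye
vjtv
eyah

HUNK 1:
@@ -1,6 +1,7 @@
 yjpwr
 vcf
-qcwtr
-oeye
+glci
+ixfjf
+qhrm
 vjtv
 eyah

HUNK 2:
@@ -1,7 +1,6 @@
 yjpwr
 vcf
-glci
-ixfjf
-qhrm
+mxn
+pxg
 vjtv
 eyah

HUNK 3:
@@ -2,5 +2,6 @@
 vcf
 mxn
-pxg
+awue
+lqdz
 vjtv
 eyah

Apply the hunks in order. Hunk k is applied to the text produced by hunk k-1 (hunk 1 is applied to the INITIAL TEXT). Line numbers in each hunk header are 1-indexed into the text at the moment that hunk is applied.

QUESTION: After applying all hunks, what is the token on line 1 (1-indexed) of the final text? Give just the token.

Answer: yjpwr

Derivation:
Hunk 1: at line 1 remove [qcwtr,oeye] add [glci,ixfjf,qhrm] -> 7 lines: yjpwr vcf glci ixfjf qhrm vjtv eyah
Hunk 2: at line 1 remove [glci,ixfjf,qhrm] add [mxn,pxg] -> 6 lines: yjpwr vcf mxn pxg vjtv eyah
Hunk 3: at line 2 remove [pxg] add [awue,lqdz] -> 7 lines: yjpwr vcf mxn awue lqdz vjtv eyah
Final line 1: yjpwr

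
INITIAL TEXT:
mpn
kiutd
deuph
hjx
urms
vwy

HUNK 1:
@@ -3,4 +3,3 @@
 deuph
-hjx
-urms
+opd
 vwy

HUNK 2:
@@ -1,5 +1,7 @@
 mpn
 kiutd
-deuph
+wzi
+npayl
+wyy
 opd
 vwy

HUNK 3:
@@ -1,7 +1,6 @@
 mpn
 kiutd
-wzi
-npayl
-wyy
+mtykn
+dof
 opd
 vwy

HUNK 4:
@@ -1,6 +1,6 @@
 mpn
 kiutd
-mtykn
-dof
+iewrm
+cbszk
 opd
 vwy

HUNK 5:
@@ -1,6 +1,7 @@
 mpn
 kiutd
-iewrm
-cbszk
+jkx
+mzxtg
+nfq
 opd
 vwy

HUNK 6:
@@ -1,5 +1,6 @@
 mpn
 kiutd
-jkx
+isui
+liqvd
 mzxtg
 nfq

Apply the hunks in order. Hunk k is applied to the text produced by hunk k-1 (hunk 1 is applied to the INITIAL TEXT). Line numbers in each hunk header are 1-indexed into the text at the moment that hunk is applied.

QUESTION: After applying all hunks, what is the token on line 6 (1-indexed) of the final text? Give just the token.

Hunk 1: at line 3 remove [hjx,urms] add [opd] -> 5 lines: mpn kiutd deuph opd vwy
Hunk 2: at line 1 remove [deuph] add [wzi,npayl,wyy] -> 7 lines: mpn kiutd wzi npayl wyy opd vwy
Hunk 3: at line 1 remove [wzi,npayl,wyy] add [mtykn,dof] -> 6 lines: mpn kiutd mtykn dof opd vwy
Hunk 4: at line 1 remove [mtykn,dof] add [iewrm,cbszk] -> 6 lines: mpn kiutd iewrm cbszk opd vwy
Hunk 5: at line 1 remove [iewrm,cbszk] add [jkx,mzxtg,nfq] -> 7 lines: mpn kiutd jkx mzxtg nfq opd vwy
Hunk 6: at line 1 remove [jkx] add [isui,liqvd] -> 8 lines: mpn kiutd isui liqvd mzxtg nfq opd vwy
Final line 6: nfq

Answer: nfq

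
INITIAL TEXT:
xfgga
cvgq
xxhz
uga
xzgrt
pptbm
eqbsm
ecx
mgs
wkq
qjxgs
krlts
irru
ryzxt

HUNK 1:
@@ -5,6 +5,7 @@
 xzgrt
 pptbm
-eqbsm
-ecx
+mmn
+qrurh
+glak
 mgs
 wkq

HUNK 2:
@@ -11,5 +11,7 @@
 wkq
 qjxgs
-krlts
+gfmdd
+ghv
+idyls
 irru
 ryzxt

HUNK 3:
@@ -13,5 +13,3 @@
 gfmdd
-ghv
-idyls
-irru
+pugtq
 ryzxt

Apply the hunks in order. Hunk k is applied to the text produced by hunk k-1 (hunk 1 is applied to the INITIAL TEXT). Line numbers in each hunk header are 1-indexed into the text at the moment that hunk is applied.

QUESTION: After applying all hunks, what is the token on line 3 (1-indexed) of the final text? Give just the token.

Answer: xxhz

Derivation:
Hunk 1: at line 5 remove [eqbsm,ecx] add [mmn,qrurh,glak] -> 15 lines: xfgga cvgq xxhz uga xzgrt pptbm mmn qrurh glak mgs wkq qjxgs krlts irru ryzxt
Hunk 2: at line 11 remove [krlts] add [gfmdd,ghv,idyls] -> 17 lines: xfgga cvgq xxhz uga xzgrt pptbm mmn qrurh glak mgs wkq qjxgs gfmdd ghv idyls irru ryzxt
Hunk 3: at line 13 remove [ghv,idyls,irru] add [pugtq] -> 15 lines: xfgga cvgq xxhz uga xzgrt pptbm mmn qrurh glak mgs wkq qjxgs gfmdd pugtq ryzxt
Final line 3: xxhz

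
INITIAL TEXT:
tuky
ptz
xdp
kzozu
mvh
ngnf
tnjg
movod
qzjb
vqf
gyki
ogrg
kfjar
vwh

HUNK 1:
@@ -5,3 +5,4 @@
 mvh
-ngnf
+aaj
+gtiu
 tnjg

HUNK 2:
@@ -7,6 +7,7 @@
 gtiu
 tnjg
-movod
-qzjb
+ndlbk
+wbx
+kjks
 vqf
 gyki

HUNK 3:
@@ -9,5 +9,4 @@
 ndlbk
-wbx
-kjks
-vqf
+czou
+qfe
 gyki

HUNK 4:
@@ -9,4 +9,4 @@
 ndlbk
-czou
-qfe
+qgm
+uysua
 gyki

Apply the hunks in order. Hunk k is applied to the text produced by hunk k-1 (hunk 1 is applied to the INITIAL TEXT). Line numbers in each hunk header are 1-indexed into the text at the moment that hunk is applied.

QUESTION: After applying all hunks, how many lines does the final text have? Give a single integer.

Answer: 15

Derivation:
Hunk 1: at line 5 remove [ngnf] add [aaj,gtiu] -> 15 lines: tuky ptz xdp kzozu mvh aaj gtiu tnjg movod qzjb vqf gyki ogrg kfjar vwh
Hunk 2: at line 7 remove [movod,qzjb] add [ndlbk,wbx,kjks] -> 16 lines: tuky ptz xdp kzozu mvh aaj gtiu tnjg ndlbk wbx kjks vqf gyki ogrg kfjar vwh
Hunk 3: at line 9 remove [wbx,kjks,vqf] add [czou,qfe] -> 15 lines: tuky ptz xdp kzozu mvh aaj gtiu tnjg ndlbk czou qfe gyki ogrg kfjar vwh
Hunk 4: at line 9 remove [czou,qfe] add [qgm,uysua] -> 15 lines: tuky ptz xdp kzozu mvh aaj gtiu tnjg ndlbk qgm uysua gyki ogrg kfjar vwh
Final line count: 15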